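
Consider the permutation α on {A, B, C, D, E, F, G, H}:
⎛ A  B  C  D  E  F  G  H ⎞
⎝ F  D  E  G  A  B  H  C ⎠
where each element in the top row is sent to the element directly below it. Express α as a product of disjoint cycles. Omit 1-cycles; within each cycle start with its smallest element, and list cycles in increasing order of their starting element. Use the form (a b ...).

(A F B D G H C E)

From A: A → F → B → D → G → H → C → E → A, closing the cycle (A F B D G H C E).
Repeating from the next unused element and collecting all non-trivial cycles gives (A F B D G H C E).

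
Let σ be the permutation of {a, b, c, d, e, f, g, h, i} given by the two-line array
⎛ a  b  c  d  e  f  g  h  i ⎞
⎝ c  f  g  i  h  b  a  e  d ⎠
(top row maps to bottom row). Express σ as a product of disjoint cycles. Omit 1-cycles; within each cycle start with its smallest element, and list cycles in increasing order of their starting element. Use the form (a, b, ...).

(a, c, g)(b, f)(d, i)(e, h)

Iterating σ from a gives a → c → g → a; that is the 3-cycle (a, c, g).
Repeating from the next unused element and collecting all non-trivial cycles gives (a, c, g)(b, f)(d, i)(e, h).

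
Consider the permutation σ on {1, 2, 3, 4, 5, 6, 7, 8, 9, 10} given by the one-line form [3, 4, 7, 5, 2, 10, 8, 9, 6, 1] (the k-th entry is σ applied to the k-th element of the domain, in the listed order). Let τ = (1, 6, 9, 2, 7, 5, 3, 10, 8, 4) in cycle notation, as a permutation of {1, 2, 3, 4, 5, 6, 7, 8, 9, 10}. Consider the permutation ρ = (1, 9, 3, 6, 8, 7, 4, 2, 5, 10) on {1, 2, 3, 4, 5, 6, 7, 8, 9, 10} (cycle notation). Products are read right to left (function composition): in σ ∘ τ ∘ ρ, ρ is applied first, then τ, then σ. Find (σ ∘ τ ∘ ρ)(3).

Chase 3: ρ(3) = 6; τ(6) = 9; σ(9) = 6. Hence (σ ∘ τ ∘ ρ)(3) = 6.

6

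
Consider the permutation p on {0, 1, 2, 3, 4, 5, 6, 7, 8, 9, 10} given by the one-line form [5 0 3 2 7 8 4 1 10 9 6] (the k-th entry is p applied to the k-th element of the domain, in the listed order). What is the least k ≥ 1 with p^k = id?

The disjoint-cycle form of p has cycle lengths 8, 2, 1.
The order is lcm(8, 2) = 8.

8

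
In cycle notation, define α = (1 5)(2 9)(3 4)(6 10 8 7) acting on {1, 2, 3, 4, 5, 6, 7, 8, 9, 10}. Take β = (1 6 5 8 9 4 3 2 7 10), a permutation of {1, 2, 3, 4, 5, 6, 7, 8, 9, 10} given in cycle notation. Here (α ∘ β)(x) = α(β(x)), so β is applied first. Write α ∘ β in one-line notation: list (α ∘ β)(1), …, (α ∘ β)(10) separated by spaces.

(α ∘ β)(x) = α(β(x)). Computing each image: α(β(1)) = α(6) = 10, α(β(2)) = α(7) = 6, α(β(3)) = α(2) = 9, α(β(4)) = α(3) = 4, α(β(5)) = α(8) = 7, α(β(6)) = α(5) = 1, α(β(7)) = α(10) = 8, α(β(8)) = α(9) = 2, α(β(9)) = α(4) = 3, α(β(10)) = α(1) = 5.
Hence α ∘ β = [10 6 9 4 7 1 8 2 3 5].

10 6 9 4 7 1 8 2 3 5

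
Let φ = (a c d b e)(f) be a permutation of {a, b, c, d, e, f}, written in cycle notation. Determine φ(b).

Within (a c d b e), b ↦ e.

e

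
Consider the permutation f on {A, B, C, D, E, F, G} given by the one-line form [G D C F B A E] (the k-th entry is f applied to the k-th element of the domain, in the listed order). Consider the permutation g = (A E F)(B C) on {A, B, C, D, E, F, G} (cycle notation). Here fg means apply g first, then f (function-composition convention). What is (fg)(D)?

First apply g: g(D) = D, then f(D) = F. Thus (fg)(D) = F.

F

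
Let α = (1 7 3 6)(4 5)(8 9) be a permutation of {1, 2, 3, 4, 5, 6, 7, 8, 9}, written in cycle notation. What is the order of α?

The disjoint cycles have lengths 4, 2, 2, 1.
The order is lcm(4, 2, 2) = 4.

4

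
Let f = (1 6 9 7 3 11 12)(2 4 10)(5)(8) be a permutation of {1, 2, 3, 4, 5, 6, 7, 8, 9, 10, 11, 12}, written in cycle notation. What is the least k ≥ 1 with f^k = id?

The cycle type of f is (7, 3, 1, 1).
Since disjoint cycles commute, ord(f) = lcm(7, 3) = 21.

21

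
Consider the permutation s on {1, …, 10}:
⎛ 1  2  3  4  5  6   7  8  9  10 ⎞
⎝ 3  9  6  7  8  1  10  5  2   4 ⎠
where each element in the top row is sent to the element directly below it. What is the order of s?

6

The disjoint-cycle form of s has cycle lengths 3, 3, 2, 2.
The order of s is the least common multiple of its cycle lengths: lcm(3, 3, 2, 2) = 6.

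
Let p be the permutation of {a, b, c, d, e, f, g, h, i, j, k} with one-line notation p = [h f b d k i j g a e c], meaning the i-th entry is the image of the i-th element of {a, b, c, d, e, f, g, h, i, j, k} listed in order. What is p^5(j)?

f

Tracing j → e → … returns to j after 10 steps, so j lies in a 10-cycle (a, h, g, j, e, k, c, b, f, i).
Advancing 5 steps from j: j → e → k → c → b → f.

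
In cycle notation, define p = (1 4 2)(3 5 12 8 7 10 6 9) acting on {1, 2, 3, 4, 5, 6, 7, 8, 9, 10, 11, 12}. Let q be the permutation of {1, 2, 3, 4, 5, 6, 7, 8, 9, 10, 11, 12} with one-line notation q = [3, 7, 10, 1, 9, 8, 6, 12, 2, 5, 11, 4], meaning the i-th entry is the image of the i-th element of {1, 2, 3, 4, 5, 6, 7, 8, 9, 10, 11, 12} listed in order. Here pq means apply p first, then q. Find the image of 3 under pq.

p(3) = 5, then q(5) = 9; composing gives (pq)(3) = 9.

9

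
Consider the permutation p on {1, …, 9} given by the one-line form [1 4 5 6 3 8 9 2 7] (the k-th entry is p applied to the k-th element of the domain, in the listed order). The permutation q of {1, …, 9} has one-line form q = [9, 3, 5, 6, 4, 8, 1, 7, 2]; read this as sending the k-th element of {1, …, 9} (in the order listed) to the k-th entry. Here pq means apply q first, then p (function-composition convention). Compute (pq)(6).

(pq)(6) = p(q(6)). q(6) = 8, then p(8) = 2. So (pq)(6) = 2.

2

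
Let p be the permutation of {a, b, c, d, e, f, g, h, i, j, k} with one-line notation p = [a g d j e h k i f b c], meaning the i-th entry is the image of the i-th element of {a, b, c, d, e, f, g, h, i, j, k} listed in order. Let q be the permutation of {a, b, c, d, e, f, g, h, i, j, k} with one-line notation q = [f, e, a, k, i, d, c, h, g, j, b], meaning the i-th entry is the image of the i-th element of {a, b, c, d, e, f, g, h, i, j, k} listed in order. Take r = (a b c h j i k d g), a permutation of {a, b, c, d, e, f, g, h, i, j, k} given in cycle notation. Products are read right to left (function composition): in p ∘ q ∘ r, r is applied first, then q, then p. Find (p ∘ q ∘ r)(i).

g

Apply the permutations in order: r(i) = k, then q(k) = b, then p(b) = g. So (p ∘ q ∘ r)(i) = g.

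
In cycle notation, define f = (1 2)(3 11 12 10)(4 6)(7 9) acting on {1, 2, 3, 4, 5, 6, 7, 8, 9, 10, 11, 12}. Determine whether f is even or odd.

even

The cycle lengths are 4, 2, 2, 2, 1, 1.
A cycle is odd iff its length is even; f has 4 even-length cycles, so sgn(f) = (−1)^4 and f is even.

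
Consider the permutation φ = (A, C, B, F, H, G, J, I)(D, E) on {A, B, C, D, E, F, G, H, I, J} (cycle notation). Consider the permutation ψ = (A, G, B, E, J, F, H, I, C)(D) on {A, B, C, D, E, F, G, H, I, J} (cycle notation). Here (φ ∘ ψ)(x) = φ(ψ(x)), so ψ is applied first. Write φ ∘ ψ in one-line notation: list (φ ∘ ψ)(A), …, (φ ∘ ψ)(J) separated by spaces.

J D C E I G F A B H

For each element, apply ψ then φ: A → G → J; B → E → D; C → A → C; D → D → E; E → J → I; F → H → G; G → B → F; H → I → A; I → C → B; J → F → H.
So φ ∘ ψ in one-line form is J D C E I G F A B H.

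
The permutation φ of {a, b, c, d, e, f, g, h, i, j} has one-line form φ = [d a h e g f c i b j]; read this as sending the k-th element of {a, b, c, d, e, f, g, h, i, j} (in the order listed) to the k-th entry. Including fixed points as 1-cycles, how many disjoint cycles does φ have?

The cycle decomposition is (a, d, e, g, c, h, i, b)(f)(j), which has 3 cycles (counting 1-cycles).

3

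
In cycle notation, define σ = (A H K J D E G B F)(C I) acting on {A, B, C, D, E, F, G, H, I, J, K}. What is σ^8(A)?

F

A lies in the 9-cycle (A H K J D E G B F).
Stepping 8 places around the cycle: A → H → K → J → D → E → G → B → F.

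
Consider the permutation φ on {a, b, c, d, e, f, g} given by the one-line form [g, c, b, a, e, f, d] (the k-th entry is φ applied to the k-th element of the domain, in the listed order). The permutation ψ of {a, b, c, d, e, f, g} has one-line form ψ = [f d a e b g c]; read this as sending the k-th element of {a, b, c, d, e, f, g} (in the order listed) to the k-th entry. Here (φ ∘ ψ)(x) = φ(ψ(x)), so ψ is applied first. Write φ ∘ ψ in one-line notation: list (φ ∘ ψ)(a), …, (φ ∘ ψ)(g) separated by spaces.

For each element, apply ψ then φ: a → f → f; b → d → a; c → a → g; d → e → e; e → b → c; f → g → d; g → c → b.
Collecting the images, φ ∘ ψ = [f a g e c d b].

f a g e c d b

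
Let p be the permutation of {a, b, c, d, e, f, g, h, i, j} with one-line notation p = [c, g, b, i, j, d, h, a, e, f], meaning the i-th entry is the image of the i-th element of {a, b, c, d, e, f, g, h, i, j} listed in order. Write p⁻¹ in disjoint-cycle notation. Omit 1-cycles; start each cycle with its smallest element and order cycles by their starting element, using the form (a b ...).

(a h g b c)(d f j e i)

First write p in disjoint cycles: (a c b g h)(d i e j f).
The inverse reverses every cycle; in canonical form, p⁻¹ = (a h g b c)(d f j e i).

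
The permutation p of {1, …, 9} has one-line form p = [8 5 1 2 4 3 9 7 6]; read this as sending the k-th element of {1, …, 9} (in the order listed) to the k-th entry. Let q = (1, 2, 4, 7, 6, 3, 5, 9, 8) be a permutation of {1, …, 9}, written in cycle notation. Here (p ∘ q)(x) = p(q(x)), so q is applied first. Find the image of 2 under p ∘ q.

2

(p ∘ q)(2) = p(q(2)). q(2) = 4, then p(4) = 2. So (p ∘ q)(2) = 2.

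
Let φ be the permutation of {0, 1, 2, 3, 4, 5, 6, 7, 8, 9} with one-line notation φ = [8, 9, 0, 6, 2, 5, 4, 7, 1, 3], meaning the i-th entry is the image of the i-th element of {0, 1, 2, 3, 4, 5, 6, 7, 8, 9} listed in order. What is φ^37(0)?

Tracing 0 → 8 → … returns to 0 after 8 steps, so 0 lies in an 8-cycle (0 8 1 9 3 6 4 2).
Powers repeat with period 8 on this cycle, and 37 mod 8 = 5, so φ^37(0) = φ^5(0).
Advancing 5 steps from 0: 0 → 8 → 1 → 9 → 3 → 6.

6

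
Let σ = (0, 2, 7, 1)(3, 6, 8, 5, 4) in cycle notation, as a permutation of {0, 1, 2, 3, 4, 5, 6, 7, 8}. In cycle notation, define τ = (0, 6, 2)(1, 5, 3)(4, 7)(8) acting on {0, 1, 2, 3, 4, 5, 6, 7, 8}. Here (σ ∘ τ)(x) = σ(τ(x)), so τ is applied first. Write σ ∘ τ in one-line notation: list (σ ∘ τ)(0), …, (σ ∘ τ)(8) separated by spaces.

8 4 2 0 1 6 7 3 5

For each element, apply τ then σ: 0 → 6 → 8; 1 → 5 → 4; 2 → 0 → 2; 3 → 1 → 0; 4 → 7 → 1; 5 → 3 → 6; 6 → 2 → 7; 7 → 4 → 3; 8 → 8 → 5.
So σ ∘ τ in one-line form is 8 4 2 0 1 6 7 3 5.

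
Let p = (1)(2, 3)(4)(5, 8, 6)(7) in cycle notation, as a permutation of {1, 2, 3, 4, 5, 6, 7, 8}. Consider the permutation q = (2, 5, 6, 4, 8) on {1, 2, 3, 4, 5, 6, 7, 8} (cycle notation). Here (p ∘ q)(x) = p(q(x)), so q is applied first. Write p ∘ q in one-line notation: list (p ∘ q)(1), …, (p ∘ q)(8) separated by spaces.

(p ∘ q)(x) = p(q(x)). Computing each image: p(q(1)) = p(1) = 1, p(q(2)) = p(5) = 8, p(q(3)) = p(3) = 2, p(q(4)) = p(8) = 6, p(q(5)) = p(6) = 5, p(q(6)) = p(4) = 4, p(q(7)) = p(7) = 7, p(q(8)) = p(2) = 3.
Hence p ∘ q = [1 8 2 6 5 4 7 3].

1 8 2 6 5 4 7 3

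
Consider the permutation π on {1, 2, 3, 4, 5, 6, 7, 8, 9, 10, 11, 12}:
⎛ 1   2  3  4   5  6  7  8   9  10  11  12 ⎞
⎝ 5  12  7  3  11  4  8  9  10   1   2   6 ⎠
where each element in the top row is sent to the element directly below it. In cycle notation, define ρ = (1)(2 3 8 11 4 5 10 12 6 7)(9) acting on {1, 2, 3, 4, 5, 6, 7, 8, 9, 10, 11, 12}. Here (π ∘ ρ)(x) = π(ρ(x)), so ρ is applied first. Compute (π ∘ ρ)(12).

4

ρ(12) = 6, then π(6) = 4; composing gives (π ∘ ρ)(12) = 4.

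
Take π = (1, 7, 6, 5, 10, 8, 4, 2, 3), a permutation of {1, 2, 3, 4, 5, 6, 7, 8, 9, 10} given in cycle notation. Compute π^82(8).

8 lies in the 9-cycle (1, 7, 6, 5, 10, 8, 4, 2, 3).
On a 9-cycle, π^9 is the identity, so π^82 = π^1 there (82 ≡ 1 mod 9).
Advancing 1 step from 8: 8 → 4.

4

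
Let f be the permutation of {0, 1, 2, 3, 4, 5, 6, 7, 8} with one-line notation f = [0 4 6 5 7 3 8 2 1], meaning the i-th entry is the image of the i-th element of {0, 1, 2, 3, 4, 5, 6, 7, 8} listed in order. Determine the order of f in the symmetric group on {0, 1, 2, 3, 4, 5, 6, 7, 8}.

6

Decomposing into disjoint cycles gives cycle lengths 6, 2, 1.
The order is lcm(6, 2) = 6.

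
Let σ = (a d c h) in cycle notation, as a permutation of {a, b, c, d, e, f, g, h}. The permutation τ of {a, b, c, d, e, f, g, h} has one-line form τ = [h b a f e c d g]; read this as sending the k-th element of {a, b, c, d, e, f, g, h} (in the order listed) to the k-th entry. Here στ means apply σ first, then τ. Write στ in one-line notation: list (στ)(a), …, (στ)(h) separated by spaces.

(στ)(x) = τ(σ(x)). Computing each image: τ(σ(a)) = τ(d) = f, τ(σ(b)) = τ(b) = b, τ(σ(c)) = τ(h) = g, τ(σ(d)) = τ(c) = a, τ(σ(e)) = τ(e) = e, τ(σ(f)) = τ(f) = c, τ(σ(g)) = τ(g) = d, τ(σ(h)) = τ(a) = h.
Hence στ = [f b g a e c d h].

f b g a e c d h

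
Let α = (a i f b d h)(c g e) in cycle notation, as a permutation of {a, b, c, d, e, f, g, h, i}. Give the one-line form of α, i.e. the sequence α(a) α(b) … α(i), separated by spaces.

Each element maps to the next entry in its cycle (wrapping to the front): a→i, b→d, c→g, d→h, e→c, f→b, g→e, h→a, i→f.
So the one-line form is i d g h c b e a f.

i d g h c b e a f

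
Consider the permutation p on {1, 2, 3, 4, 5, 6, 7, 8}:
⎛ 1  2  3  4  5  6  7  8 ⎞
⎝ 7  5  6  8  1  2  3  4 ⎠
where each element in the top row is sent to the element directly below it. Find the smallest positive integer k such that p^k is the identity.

6

Decomposing into disjoint cycles gives cycle lengths 6, 2.
Since disjoint cycles commute, ord(p) = lcm(6, 2) = 6.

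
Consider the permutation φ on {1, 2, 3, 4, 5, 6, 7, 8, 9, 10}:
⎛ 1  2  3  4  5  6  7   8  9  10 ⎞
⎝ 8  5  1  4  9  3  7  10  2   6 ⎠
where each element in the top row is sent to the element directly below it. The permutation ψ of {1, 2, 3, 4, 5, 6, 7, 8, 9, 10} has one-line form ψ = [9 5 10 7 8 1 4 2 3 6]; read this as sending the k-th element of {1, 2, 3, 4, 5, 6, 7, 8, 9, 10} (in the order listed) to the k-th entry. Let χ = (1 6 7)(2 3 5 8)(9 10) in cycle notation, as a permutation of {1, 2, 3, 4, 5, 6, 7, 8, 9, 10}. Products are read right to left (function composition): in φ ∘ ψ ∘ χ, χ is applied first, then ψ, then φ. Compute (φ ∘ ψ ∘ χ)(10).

Chase 10: χ(10) = 9; ψ(9) = 3; φ(3) = 1. Hence (φ ∘ ψ ∘ χ)(10) = 1.

1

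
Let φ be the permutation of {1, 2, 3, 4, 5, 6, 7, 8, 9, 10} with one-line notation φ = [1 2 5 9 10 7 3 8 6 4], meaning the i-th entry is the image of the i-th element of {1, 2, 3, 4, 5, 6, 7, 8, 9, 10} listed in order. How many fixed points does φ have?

3

The fixed points (elements with φ(x) = x) are {1, 2, 8}, so there are 3.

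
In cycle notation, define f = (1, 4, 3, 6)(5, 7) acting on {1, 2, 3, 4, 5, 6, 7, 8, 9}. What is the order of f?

The disjoint cycles have lengths 4, 2, 1, 1, 1.
Since disjoint cycles commute, ord(f) = lcm(4, 2) = 4.

4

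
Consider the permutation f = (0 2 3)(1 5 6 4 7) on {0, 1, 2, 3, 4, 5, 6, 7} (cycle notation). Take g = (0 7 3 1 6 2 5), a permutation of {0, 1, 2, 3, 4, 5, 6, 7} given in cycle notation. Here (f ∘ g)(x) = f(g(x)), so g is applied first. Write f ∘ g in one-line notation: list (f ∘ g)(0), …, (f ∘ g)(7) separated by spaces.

1 4 6 5 7 2 3 0

(f ∘ g)(x) = f(g(x)). Computing each image: f(g(0)) = f(7) = 1, f(g(1)) = f(6) = 4, f(g(2)) = f(5) = 6, f(g(3)) = f(1) = 5, f(g(4)) = f(4) = 7, f(g(5)) = f(0) = 2, f(g(6)) = f(2) = 3, f(g(7)) = f(3) = 0.
Hence f ∘ g = [1 4 6 5 7 2 3 0].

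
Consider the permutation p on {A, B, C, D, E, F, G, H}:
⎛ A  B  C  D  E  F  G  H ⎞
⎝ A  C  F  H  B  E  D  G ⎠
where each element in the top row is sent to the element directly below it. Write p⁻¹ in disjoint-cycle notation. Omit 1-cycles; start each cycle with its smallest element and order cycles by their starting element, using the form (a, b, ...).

(B, E, F, C)(D, G, H)

The cycle decomposition of p is (B, C, F, E)(D, H, G).
The inverse reverses every cycle; in canonical form, p⁻¹ = (B, E, F, C)(D, G, H).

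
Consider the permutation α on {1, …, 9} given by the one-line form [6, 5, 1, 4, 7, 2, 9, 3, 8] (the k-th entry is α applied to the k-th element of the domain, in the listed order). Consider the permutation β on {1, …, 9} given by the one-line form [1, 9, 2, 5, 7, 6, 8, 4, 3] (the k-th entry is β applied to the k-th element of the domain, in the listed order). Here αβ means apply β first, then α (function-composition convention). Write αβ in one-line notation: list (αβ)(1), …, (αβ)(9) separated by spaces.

For each element, apply β then α: 1 → 1 → 6; 2 → 9 → 8; 3 → 2 → 5; 4 → 5 → 7; 5 → 7 → 9; 6 → 6 → 2; 7 → 8 → 3; 8 → 4 → 4; 9 → 3 → 1.
Collecting the images, αβ = [6 8 5 7 9 2 3 4 1].

6 8 5 7 9 2 3 4 1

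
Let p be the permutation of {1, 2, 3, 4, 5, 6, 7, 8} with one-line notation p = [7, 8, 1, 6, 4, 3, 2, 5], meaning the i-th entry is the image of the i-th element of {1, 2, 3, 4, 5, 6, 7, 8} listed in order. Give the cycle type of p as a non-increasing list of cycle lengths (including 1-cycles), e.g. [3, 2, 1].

The disjoint cycles are (1 7 2 8 5 4 6 3), with lengths 8 in non-increasing order.

[8]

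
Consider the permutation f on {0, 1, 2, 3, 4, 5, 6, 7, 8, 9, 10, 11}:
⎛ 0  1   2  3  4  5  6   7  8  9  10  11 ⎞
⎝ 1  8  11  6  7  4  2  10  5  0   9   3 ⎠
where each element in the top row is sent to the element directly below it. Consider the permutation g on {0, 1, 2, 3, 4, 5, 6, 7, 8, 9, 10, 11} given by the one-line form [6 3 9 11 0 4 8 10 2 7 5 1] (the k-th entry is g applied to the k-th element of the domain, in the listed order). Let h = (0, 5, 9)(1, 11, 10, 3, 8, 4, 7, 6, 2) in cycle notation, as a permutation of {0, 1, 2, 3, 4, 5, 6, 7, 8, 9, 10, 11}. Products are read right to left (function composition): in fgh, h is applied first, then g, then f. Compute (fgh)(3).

11

Chase 3: h(3) = 8; g(8) = 2; f(2) = 11. Hence (fgh)(3) = 11.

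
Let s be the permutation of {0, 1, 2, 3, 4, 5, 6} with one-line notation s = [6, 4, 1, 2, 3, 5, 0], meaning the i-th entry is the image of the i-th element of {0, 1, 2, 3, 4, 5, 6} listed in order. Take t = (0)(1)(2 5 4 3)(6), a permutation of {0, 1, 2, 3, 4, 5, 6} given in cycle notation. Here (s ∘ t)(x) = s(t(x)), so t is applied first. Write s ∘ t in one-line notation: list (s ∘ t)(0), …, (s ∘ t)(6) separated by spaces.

(s ∘ t)(x) = s(t(x)). Computing each image: s(t(0)) = s(0) = 6, s(t(1)) = s(1) = 4, s(t(2)) = s(5) = 5, s(t(3)) = s(2) = 1, s(t(4)) = s(3) = 2, s(t(5)) = s(4) = 3, s(t(6)) = s(6) = 0.
Hence s ∘ t = [6 4 5 1 2 3 0].

6 4 5 1 2 3 0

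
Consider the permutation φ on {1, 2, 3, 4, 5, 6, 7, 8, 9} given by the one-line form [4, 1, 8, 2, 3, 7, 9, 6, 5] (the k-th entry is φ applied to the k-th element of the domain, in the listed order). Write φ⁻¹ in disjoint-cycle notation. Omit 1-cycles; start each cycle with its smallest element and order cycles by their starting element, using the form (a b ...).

The cycle decomposition of φ is (1 4 2)(3 8 6 7 9 5).
Reversing each cycle (and rotating so the smallest element leads) gives φ⁻¹ = (1 2 4)(3 5 9 7 6 8).

(1 2 4)(3 5 9 7 6 8)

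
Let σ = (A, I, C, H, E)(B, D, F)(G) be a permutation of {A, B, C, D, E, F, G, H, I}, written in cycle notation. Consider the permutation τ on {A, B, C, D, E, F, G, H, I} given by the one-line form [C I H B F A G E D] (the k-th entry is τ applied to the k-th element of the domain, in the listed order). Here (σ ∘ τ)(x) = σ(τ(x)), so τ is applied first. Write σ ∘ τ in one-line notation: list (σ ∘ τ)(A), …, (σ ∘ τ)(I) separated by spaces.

H C E D B I G A F

Chase each element through τ then σ: A → C → H; B → I → C; C → H → E; D → B → D; E → F → B; F → A → I; G → G → G; H → E → A; I → D → F.
Collecting the images, σ ∘ τ = [H C E D B I G A F].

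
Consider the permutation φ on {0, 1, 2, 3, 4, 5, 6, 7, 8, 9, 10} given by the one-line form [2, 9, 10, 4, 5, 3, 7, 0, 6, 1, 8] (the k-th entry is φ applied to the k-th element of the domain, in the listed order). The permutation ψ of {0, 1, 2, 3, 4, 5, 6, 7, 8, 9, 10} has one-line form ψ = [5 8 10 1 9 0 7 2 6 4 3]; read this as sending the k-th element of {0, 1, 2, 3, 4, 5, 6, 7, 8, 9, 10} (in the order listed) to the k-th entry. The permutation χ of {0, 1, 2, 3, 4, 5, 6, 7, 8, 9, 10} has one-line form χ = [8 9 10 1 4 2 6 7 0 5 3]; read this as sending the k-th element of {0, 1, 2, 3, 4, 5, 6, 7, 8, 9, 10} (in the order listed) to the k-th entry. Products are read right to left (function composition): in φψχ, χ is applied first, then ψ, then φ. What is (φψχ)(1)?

5

Apply the permutations in order: χ(1) = 9, then ψ(9) = 4, then φ(4) = 5. So (φψχ)(1) = 5.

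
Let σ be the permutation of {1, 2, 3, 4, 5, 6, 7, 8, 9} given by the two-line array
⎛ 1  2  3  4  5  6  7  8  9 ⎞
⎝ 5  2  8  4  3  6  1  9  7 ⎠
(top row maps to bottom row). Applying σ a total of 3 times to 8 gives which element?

Tracing 8 → 9 → … returns to 8 after 6 steps, so 8 lies in a 6-cycle (1 5 3 8 9 7).
Stepping 3 places around the cycle: 8 → 9 → 7 → 1.

1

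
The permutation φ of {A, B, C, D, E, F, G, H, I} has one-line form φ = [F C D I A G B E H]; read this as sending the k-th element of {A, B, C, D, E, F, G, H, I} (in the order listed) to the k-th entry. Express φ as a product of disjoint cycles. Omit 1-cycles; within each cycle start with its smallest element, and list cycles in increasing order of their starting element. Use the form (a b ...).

Iterating φ from A gives A → F → G → B → C → D → I → H → E → A; that is the 9-cycle (A F G B C D I H E).
Repeating from the next unused element and collecting all non-trivial cycles gives (A F G B C D I H E).

(A F G B C D I H E)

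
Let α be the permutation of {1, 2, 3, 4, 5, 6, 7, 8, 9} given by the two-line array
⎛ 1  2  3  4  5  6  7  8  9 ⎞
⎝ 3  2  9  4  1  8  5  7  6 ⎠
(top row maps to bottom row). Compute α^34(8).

Tracing 8 → 7 → … returns to 8 after 7 steps, so 8 lies in a 7-cycle (1 3 9 6 8 7 5).
Since the cycle has length 7, α^34 acts on it the same as α^6 (34 mod 7 = 6).
Stepping 6 places around the cycle: 8 → 7 → 5 → 1 → 3 → 9 → 6.

6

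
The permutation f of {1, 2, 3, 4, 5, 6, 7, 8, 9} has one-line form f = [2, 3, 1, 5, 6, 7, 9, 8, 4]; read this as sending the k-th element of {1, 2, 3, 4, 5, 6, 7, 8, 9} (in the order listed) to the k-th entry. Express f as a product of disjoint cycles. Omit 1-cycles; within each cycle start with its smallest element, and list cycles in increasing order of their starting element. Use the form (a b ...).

(1 2 3)(4 5 6 7 9)

Iterating f from 1 gives 1 → 2 → 3 → 1; that is the 3-cycle (1 2 3).
Continuing from each remaining unvisited element yields (1 2 3)(4 5 6 7 9).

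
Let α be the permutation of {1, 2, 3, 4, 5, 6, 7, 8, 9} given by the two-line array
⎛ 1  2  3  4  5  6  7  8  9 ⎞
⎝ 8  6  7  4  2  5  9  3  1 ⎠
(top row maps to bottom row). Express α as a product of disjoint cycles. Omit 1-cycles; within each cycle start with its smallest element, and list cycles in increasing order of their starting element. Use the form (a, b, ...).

(1, 8, 3, 7, 9)(2, 6, 5)

Start at 1 and follow images: 1 → 8 → 3 → 7 → 9 → 1, giving the cycle (1, 8, 3, 7, 9).
Repeating from the next unused element and collecting all non-trivial cycles gives (1, 8, 3, 7, 9)(2, 6, 5).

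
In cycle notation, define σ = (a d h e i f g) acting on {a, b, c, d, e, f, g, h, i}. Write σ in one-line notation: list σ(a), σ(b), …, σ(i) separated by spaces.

d b c h i g a e f

Each element maps to the next entry in its cycle (wrapping to the front): a↦d, b↦b, c↦c, d↦h, e↦i, f↦g, g↦a, h↦e, i↦f.
So the one-line form is d b c h i g a e f.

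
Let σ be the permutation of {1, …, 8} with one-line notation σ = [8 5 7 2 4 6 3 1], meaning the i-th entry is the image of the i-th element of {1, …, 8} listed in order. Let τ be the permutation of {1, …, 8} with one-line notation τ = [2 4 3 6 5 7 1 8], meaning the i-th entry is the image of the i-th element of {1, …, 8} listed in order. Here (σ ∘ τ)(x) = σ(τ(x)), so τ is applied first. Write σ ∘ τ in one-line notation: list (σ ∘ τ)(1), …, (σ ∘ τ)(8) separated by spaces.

5 2 7 6 4 3 8 1

(σ ∘ τ)(x) = σ(τ(x)). Computing each image: σ(τ(1)) = σ(2) = 5, σ(τ(2)) = σ(4) = 2, σ(τ(3)) = σ(3) = 7, σ(τ(4)) = σ(6) = 6, σ(τ(5)) = σ(5) = 4, σ(τ(6)) = σ(7) = 3, σ(τ(7)) = σ(1) = 8, σ(τ(8)) = σ(8) = 1.
Hence σ ∘ τ = [5 2 7 6 4 3 8 1].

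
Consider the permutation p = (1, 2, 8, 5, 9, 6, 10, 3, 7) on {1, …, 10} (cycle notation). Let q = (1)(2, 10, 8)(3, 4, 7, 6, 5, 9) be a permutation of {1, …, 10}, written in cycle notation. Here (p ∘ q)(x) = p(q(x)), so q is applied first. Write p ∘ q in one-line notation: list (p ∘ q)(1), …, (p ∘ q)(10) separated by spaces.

2 3 4 1 6 9 10 8 7 5

Chase each element through q then p: 1 → 1 → 2; 2 → 10 → 3; 3 → 4 → 4; 4 → 7 → 1; 5 → 9 → 6; 6 → 5 → 9; 7 → 6 → 10; 8 → 2 → 8; 9 → 3 → 7; 10 → 8 → 5.
Collecting the images, p ∘ q = [2 3 4 1 6 9 10 8 7 5].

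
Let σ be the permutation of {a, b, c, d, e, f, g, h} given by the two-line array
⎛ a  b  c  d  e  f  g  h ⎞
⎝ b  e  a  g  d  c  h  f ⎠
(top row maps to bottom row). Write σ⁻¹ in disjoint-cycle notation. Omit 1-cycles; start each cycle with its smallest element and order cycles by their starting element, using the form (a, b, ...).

First write σ in disjoint cycles: (a, b, e, d, g, h, f, c).
Reversing each cycle (and rotating so the smallest element leads) gives σ⁻¹ = (a, c, f, h, g, d, e, b).

(a, c, f, h, g, d, e, b)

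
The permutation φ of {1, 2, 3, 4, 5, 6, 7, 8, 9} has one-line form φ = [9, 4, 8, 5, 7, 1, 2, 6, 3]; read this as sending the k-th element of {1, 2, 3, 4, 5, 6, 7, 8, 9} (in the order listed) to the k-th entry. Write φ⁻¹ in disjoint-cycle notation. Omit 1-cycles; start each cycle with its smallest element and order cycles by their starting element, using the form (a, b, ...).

(1, 6, 8, 3, 9)(2, 7, 5, 4)

The cycle decomposition of φ is (1, 9, 3, 8, 6)(2, 4, 5, 7).
The inverse reverses every cycle; in canonical form, φ⁻¹ = (1, 6, 8, 3, 9)(2, 7, 5, 4).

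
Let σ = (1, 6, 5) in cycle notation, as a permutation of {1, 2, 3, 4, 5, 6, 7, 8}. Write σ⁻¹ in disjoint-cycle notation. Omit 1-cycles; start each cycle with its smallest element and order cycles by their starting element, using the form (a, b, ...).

(1, 5, 6)

Inverting a permutation written in cycle notation just reverses the order within every cycle.
After reversing and putting each cycle's least element first, σ⁻¹ = (1, 5, 6).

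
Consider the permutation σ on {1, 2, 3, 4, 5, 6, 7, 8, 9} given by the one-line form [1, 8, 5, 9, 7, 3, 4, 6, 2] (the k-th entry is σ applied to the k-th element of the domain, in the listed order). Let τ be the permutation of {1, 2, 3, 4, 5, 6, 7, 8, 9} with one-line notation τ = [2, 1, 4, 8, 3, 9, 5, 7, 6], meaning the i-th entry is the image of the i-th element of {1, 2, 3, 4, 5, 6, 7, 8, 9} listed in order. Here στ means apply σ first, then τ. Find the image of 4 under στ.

σ(4) = 9, then τ(9) = 6; composing gives (στ)(4) = 6.

6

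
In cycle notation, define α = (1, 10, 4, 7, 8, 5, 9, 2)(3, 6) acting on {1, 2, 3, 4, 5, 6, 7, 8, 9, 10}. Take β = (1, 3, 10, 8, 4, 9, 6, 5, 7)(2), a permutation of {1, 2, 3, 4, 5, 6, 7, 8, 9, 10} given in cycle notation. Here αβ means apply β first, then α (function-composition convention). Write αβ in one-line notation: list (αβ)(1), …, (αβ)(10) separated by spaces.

Chase each element through β then α: 1 → 3 → 6; 2 → 2 → 1; 3 → 10 → 4; 4 → 9 → 2; 5 → 7 → 8; 6 → 5 → 9; 7 → 1 → 10; 8 → 4 → 7; 9 → 6 → 3; 10 → 8 → 5.
Collecting the images, αβ = [6 1 4 2 8 9 10 7 3 5].

6 1 4 2 8 9 10 7 3 5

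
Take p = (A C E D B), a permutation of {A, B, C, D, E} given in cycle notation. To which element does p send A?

C

A appears in (A C E D B); the next entry (wrapping around) is C.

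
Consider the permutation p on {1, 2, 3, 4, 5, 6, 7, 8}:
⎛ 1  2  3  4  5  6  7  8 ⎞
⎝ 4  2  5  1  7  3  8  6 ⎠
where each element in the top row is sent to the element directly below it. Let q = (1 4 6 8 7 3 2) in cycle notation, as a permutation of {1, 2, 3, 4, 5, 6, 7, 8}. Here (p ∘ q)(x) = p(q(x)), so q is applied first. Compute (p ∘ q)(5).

7

q(5) = 5, then p(5) = 7; composing gives (p ∘ q)(5) = 7.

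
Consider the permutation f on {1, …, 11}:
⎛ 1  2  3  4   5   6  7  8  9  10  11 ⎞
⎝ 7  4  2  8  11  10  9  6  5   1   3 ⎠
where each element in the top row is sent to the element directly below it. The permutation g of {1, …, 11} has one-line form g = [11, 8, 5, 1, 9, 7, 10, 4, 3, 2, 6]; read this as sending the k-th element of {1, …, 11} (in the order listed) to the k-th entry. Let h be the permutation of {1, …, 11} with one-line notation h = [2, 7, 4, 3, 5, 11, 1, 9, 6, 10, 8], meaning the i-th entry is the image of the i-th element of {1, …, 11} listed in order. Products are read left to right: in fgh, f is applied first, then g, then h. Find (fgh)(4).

3

(fgh)(4) = h(g(f(4))). f(4) = 8, then g(8) = 4, then h(4) = 3, so the result is 3.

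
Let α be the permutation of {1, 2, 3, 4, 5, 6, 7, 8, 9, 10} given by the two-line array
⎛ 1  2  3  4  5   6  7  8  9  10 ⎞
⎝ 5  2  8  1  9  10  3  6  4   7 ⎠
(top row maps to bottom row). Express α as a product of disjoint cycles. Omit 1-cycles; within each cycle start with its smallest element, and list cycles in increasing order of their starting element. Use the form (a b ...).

Start at 1 and follow images: 1 → 5 → 9 → 4 → 1, giving the cycle (1 5 9 4).
Repeating from the next unused element and collecting all non-trivial cycles gives (1 5 9 4)(3 8 6 10 7).

(1 5 9 4)(3 8 6 10 7)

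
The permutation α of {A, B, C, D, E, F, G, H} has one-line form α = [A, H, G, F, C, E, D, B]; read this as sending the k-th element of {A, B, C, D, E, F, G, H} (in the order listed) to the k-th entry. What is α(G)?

D

G is element number 7 of the domain, and entry number 7 of the one-line form is D, so α(G) = D.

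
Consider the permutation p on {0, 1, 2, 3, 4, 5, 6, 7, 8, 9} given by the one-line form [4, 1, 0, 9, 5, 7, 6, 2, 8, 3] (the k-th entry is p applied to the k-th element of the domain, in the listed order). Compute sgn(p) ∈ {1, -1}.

-1

In disjoint-cycle form the cycle lengths are 5, 2, 1, 1, 1.
A cycle of length ℓ contributes ℓ−1 transpositions, so p is a product of 4 + 1 = 5 transpositions — odd.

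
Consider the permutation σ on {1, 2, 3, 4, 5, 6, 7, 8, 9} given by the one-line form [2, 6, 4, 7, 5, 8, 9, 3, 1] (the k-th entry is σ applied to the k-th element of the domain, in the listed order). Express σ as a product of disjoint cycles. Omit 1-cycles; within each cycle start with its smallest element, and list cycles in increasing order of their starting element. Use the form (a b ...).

Start at 1 and follow images: 1 → 2 → 6 → 8 → 3 → 4 → 7 → 9 → 1, giving the cycle (1 2 6 8 3 4 7 9).
Continuing from each remaining unvisited element yields (1 2 6 8 3 4 7 9).

(1 2 6 8 3 4 7 9)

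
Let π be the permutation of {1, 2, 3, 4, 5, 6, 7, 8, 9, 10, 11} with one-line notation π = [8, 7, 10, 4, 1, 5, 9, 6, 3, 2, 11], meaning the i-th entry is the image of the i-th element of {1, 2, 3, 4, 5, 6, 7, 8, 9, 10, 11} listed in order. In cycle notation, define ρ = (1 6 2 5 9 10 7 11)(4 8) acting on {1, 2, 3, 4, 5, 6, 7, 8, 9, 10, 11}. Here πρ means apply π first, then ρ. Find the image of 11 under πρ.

π(11) = 11, then ρ(11) = 1; composing gives (πρ)(11) = 1.

1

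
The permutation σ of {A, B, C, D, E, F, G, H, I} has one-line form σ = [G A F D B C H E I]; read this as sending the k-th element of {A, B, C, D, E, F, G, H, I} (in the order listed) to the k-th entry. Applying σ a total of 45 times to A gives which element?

A

Tracing A → G → … returns to A after 5 steps, so A lies in a 5-cycle (A, G, H, E, B).
Since the cycle has length 5, σ^45 acts on it the same as σ^0 (45 mod 5 = 0).
So σ^45(A) = A.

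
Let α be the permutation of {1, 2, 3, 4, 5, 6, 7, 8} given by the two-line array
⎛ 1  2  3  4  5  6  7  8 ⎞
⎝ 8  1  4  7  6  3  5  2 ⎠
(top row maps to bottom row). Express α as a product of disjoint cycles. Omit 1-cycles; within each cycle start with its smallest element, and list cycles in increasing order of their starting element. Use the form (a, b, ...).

From 1: 1 → 8 → 2 → 1, closing the cycle (1, 8, 2).
Continuing from each remaining unvisited element yields (1, 8, 2)(3, 4, 7, 5, 6).

(1, 8, 2)(3, 4, 7, 5, 6)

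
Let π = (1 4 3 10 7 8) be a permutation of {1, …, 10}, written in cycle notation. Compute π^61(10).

10 lies in the 6-cycle (1 4 3 10 7 8).
Powers repeat with period 6 on this cycle, and 61 mod 6 = 1, so π^61(10) = π^1(10).
Stepping 1 place around the cycle: 10 → 7.

7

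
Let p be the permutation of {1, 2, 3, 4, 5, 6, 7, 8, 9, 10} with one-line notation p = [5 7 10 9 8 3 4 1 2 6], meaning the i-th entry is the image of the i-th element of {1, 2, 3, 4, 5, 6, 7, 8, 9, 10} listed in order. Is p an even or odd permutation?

In disjoint-cycle form the cycle lengths are 4, 3, 3.
A cycle of length ℓ contributes ℓ−1 transpositions, so p is a product of 3 + 2 + 2 = 7 transpositions — odd.

odd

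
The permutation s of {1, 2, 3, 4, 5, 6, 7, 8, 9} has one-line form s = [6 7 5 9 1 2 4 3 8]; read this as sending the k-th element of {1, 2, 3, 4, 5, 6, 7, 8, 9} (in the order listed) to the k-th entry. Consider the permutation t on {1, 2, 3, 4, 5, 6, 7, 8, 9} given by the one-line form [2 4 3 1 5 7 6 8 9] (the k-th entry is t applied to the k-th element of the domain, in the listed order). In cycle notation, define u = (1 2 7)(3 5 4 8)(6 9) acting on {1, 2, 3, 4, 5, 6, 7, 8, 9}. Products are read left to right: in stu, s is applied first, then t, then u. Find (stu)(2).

9

Apply the permutations in order: s(2) = 7, then t(7) = 6, then u(6) = 9. So (stu)(2) = 9.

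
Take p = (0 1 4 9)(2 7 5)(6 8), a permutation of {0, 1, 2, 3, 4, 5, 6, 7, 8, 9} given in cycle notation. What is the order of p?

The disjoint cycles have lengths 4, 3, 2, 1.
The order of p is the least common multiple of its cycle lengths: lcm(4, 3, 2) = 12.

12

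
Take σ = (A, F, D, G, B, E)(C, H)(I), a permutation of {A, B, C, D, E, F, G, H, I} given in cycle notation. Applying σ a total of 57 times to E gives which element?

D

E lies in the 6-cycle (A, F, D, G, B, E).
On a 6-cycle, σ^6 is the identity, so σ^57 = σ^3 there (57 ≡ 3 mod 6).
Advancing 3 steps from E: E → A → F → D.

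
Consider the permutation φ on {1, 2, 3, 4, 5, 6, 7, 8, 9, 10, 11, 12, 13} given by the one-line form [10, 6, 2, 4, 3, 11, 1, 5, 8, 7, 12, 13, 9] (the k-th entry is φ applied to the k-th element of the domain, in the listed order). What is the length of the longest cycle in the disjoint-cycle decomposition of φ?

9

Decomposing into disjoint cycles gives (1, 10, 7)(2, 6, 11, 12, 13, 9, 8, 5, 3); the longest has length 9.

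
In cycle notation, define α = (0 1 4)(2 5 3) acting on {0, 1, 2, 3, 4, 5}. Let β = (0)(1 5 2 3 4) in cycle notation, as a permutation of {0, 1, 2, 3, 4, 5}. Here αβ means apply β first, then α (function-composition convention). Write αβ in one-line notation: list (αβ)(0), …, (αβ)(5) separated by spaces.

For each element, apply β then α: 0 → 0 → 1; 1 → 5 → 3; 2 → 3 → 2; 3 → 4 → 0; 4 → 1 → 4; 5 → 2 → 5.
Collecting the images, αβ = [1 3 2 0 4 5].

1 3 2 0 4 5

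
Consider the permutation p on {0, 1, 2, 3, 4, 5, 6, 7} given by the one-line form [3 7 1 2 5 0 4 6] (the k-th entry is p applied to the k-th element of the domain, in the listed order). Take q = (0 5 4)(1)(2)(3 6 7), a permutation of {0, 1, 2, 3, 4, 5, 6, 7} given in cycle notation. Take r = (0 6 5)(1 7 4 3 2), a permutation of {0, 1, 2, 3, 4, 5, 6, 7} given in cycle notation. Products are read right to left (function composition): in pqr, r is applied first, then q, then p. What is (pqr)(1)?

(pqr)(1) = p(q(r(1))). r(1) = 7, then q(7) = 3, then p(3) = 2, so the result is 2.

2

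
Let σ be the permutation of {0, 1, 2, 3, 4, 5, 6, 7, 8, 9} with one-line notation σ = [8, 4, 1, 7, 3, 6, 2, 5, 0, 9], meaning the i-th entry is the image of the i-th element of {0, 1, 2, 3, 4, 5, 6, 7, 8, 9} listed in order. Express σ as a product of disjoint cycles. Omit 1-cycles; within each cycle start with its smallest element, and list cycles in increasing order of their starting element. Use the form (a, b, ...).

Start at 0 and follow images: 0 → 8 → 0, giving the cycle (0, 8).
Continuing from each remaining unvisited element yields (0, 8)(1, 4, 3, 7, 5, 6, 2).

(0, 8)(1, 4, 3, 7, 5, 6, 2)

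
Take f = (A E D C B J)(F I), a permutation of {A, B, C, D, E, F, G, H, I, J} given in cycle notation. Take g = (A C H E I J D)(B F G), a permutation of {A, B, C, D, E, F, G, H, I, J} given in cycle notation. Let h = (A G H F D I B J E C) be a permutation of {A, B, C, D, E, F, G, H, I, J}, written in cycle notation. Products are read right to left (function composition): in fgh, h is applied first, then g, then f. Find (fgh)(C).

B

Apply the permutations in order: h(C) = A, then g(A) = C, then f(C) = B. So (fgh)(C) = B.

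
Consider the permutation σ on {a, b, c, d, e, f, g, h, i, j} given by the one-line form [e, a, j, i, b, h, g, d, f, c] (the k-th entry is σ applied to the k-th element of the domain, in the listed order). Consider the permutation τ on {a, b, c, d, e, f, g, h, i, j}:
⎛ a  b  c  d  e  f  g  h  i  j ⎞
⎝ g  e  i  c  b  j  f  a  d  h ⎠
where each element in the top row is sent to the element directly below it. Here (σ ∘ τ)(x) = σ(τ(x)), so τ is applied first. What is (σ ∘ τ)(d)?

τ(d) = c, then σ(c) = j; composing gives (σ ∘ τ)(d) = j.

j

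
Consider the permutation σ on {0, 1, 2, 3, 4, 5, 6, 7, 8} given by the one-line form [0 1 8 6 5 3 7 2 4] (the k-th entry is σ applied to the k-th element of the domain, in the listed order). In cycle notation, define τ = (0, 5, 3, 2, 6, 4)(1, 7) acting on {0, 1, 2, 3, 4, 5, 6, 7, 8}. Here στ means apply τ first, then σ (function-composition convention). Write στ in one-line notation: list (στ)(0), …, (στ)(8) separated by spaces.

Chase each element through τ then σ: 0 → 5 → 3; 1 → 7 → 2; 2 → 6 → 7; 3 → 2 → 8; 4 → 0 → 0; 5 → 3 → 6; 6 → 4 → 5; 7 → 1 → 1; 8 → 8 → 4.
Collecting the images, στ = [3 2 7 8 0 6 5 1 4].

3 2 7 8 0 6 5 1 4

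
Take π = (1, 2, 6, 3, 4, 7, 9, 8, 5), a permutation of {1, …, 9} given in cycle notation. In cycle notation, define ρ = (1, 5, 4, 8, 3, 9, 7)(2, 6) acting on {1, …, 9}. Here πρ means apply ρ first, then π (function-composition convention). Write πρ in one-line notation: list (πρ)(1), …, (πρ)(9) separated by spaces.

(πρ)(x) = π(ρ(x)). Computing each image: π(ρ(1)) = π(5) = 1, π(ρ(2)) = π(6) = 3, π(ρ(3)) = π(9) = 8, π(ρ(4)) = π(8) = 5, π(ρ(5)) = π(4) = 7, π(ρ(6)) = π(2) = 6, π(ρ(7)) = π(1) = 2, π(ρ(8)) = π(3) = 4, π(ρ(9)) = π(7) = 9.
Hence πρ = [1 3 8 5 7 6 2 4 9].

1 3 8 5 7 6 2 4 9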